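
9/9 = 1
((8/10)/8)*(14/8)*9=63/40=1.58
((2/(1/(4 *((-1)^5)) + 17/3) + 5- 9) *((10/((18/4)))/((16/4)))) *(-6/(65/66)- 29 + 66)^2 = -952515116/494325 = -1926.90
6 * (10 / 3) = 20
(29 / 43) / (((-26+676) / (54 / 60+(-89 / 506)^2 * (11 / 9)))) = 28486207 / 29275389000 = 0.00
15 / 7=2.14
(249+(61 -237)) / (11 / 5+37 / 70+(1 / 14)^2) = 71540 / 2679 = 26.70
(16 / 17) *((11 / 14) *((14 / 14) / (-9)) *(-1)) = 88 / 1071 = 0.08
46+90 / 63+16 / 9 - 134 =-5342 / 63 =-84.79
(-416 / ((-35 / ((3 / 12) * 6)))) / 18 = 104 / 105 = 0.99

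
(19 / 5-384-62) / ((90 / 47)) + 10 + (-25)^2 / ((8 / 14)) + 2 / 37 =9688939 / 11100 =872.88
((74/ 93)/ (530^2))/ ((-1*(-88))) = 37/ 1149442800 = 0.00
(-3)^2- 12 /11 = 87 /11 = 7.91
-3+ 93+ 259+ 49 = 398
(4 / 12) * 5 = 5 / 3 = 1.67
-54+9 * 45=351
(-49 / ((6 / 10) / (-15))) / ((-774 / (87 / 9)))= -35525 / 2322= -15.30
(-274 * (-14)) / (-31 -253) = -959 / 71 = -13.51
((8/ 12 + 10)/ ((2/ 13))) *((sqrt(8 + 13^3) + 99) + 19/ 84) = 1456 *sqrt(5) + 433420/ 63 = 10135.40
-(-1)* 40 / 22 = 20 / 11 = 1.82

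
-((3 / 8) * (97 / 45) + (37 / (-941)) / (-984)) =-623757 / 771620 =-0.81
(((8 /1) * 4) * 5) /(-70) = -16 /7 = -2.29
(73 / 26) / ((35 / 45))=657 / 182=3.61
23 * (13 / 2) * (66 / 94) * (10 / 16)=49335 / 752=65.61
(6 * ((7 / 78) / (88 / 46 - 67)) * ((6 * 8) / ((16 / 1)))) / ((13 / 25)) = -4025 / 84331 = -0.05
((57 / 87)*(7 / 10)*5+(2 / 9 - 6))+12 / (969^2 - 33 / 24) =-13663690351 / 3921095394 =-3.48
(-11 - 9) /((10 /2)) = -4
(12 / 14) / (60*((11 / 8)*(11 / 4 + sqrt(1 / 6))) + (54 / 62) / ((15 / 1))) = 697864560 / 180693465421 - 42284000*sqrt(6) / 180693465421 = 0.00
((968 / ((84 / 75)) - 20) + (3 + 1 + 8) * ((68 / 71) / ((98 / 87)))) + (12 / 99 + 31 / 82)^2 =21774238652255 / 25474754844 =854.74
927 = 927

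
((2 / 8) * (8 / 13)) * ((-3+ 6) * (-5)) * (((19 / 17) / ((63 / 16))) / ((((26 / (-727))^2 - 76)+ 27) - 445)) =160672816 / 121173098865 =0.00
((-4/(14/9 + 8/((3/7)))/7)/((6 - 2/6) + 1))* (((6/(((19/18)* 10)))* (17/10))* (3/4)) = -37179/12103000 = -0.00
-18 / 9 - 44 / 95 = -234 / 95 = -2.46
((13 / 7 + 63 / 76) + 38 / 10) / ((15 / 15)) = 6.49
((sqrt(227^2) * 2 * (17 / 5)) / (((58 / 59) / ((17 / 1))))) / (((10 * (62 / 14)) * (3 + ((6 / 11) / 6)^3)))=36062165909 / 179530300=200.87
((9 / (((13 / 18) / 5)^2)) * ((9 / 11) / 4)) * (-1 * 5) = -820125 / 1859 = -441.16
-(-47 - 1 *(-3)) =44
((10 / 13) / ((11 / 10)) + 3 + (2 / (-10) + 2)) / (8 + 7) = 3932 / 10725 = 0.37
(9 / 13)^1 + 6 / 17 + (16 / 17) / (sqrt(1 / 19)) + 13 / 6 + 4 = 16 *sqrt(19) / 17 + 9563 / 1326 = 11.31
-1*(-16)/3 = 16/3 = 5.33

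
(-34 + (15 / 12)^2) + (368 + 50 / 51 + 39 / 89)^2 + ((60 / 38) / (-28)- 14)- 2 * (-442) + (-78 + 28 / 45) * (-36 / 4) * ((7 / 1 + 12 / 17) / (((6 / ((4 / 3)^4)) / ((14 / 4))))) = 871238424495614171 / 5918692232880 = 147201.17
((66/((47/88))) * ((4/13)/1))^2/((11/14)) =686923776/373321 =1840.04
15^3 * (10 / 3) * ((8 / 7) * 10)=900000 / 7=128571.43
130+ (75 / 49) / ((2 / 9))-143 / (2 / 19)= -59859 / 49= -1221.61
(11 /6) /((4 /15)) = 55 /8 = 6.88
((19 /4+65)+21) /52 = 363 /208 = 1.75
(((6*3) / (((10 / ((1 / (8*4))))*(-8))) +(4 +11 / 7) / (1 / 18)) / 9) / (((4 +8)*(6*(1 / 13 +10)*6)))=1297829 / 507064320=0.00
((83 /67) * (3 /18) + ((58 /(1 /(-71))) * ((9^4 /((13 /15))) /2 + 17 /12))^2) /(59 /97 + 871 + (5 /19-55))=182668199274421593296647 /613681508232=297659611417.47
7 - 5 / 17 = 114 / 17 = 6.71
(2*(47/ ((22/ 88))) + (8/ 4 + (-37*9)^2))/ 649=111267/ 649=171.44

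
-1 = -1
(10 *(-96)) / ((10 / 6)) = -576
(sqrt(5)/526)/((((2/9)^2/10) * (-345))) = -27 * sqrt(5)/24196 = -0.00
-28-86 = -114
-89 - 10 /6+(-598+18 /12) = -4123 /6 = -687.17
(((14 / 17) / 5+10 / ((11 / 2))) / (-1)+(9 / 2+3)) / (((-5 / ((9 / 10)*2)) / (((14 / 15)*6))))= -1299942 / 116875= -11.12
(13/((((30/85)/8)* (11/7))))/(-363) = -0.52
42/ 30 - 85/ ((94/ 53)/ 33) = -742667/ 470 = -1580.14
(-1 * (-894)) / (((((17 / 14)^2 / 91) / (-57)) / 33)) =-29993267304 / 289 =-103782931.85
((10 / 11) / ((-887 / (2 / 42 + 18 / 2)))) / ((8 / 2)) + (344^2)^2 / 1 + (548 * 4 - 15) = 2869256918624006 / 204897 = 14003411073.00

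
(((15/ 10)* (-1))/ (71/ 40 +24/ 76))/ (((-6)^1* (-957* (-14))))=0.00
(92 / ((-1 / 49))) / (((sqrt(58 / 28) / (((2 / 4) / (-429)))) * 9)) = 2254 * sqrt(406) / 111969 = 0.41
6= 6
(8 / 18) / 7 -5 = -311 / 63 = -4.94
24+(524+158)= 706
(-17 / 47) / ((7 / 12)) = -204 / 329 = -0.62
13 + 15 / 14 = 197 / 14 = 14.07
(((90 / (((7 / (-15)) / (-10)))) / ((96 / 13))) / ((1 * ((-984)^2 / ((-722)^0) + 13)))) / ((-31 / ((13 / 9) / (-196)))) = 0.00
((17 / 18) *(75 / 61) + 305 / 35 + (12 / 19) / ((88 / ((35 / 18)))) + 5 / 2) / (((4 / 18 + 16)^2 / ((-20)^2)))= 8955935775 / 475575947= 18.83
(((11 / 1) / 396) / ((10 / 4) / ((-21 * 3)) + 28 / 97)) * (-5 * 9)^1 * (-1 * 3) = 91665 / 6086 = 15.06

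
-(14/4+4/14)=-53/14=-3.79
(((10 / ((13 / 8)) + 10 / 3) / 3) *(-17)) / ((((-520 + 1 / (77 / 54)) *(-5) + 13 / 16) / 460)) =-3564668800 / 374386077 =-9.52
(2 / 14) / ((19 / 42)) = 0.32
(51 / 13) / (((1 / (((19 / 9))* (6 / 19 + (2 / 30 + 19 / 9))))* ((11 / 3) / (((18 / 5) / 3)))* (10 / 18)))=16728 / 1375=12.17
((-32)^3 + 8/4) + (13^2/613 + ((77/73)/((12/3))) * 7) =-5864603181/178996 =-32763.88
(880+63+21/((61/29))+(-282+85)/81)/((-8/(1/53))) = -4696675/2094984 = -2.24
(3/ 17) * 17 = 3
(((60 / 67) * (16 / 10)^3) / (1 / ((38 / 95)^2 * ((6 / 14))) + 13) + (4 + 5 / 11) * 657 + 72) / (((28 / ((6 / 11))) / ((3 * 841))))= 138425805102177 / 939195950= 147387.57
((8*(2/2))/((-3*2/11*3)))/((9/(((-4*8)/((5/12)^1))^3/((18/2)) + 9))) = 92258188/3375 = 27335.76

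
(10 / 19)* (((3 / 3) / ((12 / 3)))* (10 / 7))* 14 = 50 / 19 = 2.63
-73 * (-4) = 292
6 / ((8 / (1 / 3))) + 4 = 17 / 4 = 4.25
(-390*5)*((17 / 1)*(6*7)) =-1392300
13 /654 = 0.02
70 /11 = 6.36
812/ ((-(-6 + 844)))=-406/ 419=-0.97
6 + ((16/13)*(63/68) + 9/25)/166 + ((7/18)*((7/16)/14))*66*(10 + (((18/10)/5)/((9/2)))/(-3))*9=286165613/3668600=78.00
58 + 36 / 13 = 790 / 13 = 60.77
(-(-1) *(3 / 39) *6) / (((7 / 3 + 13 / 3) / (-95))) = -171 / 26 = -6.58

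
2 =2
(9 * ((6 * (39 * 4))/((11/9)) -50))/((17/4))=283464/187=1515.85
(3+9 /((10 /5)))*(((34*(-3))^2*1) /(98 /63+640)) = 121.63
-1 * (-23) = 23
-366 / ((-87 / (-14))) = -1708 / 29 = -58.90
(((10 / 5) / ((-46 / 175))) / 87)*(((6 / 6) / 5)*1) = -35 / 2001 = -0.02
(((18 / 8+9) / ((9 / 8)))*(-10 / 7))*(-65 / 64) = 1625 / 112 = 14.51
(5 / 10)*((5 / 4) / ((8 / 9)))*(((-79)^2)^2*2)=1752753645 / 32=54773551.41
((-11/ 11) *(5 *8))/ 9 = -40/ 9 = -4.44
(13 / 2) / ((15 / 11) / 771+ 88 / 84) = 771771 / 124598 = 6.19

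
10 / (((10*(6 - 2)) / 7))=7 / 4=1.75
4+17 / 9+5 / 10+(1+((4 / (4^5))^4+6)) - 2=440234147849 / 38654705664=11.39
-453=-453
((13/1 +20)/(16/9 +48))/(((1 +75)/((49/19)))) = 2079/92416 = 0.02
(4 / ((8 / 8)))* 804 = 3216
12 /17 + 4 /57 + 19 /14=28939 /13566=2.13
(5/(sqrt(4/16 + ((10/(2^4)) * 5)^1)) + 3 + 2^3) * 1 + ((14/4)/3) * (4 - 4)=10 * sqrt(6)/9 + 11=13.72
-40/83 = -0.48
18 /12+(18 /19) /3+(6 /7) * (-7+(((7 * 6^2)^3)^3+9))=3512837638572247351299.53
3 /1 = 3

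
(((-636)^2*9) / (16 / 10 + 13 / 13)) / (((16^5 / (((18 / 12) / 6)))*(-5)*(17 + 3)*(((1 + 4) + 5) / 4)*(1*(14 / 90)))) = -2047761 / 238551040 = -0.01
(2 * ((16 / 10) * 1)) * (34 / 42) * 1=272 / 105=2.59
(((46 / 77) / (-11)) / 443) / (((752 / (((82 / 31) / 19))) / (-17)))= 16031 / 41548971772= 0.00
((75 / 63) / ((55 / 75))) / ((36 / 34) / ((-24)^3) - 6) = -0.27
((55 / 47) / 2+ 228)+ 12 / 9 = 229.92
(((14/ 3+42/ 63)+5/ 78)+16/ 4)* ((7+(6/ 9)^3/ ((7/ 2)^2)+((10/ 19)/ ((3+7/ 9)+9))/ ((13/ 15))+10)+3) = 55289553023/ 293122557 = 188.62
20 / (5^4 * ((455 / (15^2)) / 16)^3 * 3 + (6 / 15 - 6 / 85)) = 1692057600 / 348136859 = 4.86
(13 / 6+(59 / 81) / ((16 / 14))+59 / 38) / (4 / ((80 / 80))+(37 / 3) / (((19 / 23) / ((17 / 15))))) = 268195 / 1287864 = 0.21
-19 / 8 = -2.38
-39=-39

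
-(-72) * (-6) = -432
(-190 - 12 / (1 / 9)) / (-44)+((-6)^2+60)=2261 / 22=102.77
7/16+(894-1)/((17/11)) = 157287/272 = 578.26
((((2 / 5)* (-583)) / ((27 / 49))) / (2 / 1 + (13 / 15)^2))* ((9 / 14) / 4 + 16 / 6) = -9692375 / 22284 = -434.95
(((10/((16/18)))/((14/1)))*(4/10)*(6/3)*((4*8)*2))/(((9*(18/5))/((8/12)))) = 0.85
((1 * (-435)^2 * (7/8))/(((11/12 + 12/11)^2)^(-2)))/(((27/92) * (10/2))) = 3338684430878125/1821574656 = 1832856.22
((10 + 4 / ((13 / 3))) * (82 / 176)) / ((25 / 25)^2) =5.09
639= 639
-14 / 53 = -0.26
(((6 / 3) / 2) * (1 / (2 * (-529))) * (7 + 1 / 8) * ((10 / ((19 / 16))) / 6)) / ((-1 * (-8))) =-5 / 4232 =-0.00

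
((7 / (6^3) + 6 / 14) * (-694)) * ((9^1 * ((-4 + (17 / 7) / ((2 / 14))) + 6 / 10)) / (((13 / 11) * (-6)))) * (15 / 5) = 45227633 / 2730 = 16566.90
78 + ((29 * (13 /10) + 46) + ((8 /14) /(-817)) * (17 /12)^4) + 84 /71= 1714280770301 /10524790080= 162.88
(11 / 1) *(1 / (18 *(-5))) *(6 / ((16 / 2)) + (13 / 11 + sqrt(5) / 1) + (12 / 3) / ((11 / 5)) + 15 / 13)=-187 / 312 - 11 *sqrt(5) / 90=-0.87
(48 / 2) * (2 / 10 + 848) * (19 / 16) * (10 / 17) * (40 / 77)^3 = 15471168000 / 7761061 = 1993.43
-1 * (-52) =52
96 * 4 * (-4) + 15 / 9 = -4603 / 3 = -1534.33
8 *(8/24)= 8/3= 2.67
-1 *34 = -34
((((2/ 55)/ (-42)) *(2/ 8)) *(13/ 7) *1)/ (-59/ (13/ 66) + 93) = 169/ 86832900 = 0.00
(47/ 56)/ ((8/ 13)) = 611/ 448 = 1.36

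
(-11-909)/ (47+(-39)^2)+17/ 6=1321/ 588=2.25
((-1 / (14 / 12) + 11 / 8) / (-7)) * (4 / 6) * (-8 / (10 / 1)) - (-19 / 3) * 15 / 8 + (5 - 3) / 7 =71737 / 5880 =12.20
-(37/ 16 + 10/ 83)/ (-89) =3231/ 118192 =0.03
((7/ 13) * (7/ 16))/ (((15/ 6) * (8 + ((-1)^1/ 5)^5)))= 30625/ 2599896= 0.01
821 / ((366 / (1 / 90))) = 821 / 32940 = 0.02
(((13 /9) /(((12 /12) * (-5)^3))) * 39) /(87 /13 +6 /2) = -2197 /47250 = -0.05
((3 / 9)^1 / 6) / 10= 0.01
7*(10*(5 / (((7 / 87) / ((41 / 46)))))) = 89175 / 23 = 3877.17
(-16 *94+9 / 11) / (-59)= 16535 / 649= 25.48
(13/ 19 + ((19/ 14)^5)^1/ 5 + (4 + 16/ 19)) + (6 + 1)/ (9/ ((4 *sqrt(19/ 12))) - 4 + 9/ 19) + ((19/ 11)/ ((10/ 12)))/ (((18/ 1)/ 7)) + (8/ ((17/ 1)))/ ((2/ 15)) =3100934673816403/ 382340159937120 - 2394 *sqrt(57)/ 13339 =6.76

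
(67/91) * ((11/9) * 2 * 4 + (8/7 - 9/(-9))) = 50317/5733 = 8.78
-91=-91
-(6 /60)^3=-1 /1000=-0.00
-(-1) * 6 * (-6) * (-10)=360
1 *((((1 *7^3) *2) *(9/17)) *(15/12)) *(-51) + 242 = -45821/2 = -22910.50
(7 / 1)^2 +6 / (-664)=16265 / 332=48.99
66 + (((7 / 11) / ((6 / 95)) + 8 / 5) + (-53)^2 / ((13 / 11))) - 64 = 10255339 / 4290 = 2390.52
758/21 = 36.10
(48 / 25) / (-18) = -8 / 75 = -0.11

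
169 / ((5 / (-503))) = -85007 / 5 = -17001.40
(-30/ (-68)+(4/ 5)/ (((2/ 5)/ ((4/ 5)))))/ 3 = 347/ 510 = 0.68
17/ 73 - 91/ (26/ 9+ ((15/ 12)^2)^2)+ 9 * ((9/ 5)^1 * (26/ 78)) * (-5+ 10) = 9109156/ 896513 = 10.16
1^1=1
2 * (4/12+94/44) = 4.94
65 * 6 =390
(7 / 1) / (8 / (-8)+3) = 7 / 2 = 3.50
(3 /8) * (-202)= -303 /4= -75.75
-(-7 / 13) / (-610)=-7 / 7930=-0.00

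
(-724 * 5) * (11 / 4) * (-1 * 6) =59730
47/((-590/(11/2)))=-517/1180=-0.44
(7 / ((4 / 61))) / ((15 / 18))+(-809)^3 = -5294750009 / 10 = -529475000.90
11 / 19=0.58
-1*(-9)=9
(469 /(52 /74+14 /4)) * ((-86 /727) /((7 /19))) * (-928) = 7518073216 /226097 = 33251.54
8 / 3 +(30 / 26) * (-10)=-346 / 39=-8.87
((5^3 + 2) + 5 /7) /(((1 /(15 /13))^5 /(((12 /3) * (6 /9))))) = 1810350000 /2599051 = 696.54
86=86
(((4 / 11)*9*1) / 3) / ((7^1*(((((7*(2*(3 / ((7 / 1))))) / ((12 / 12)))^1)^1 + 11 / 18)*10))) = 108 / 45815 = 0.00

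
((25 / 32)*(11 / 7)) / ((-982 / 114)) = -15675 / 109984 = -0.14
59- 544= -485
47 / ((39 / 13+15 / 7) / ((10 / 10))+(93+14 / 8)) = 1316 / 2797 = 0.47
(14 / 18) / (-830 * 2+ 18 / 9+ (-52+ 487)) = -7 / 11007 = -0.00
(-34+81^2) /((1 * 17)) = 6527 /17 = 383.94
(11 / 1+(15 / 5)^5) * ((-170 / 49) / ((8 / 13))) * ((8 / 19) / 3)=-561340 / 2793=-200.98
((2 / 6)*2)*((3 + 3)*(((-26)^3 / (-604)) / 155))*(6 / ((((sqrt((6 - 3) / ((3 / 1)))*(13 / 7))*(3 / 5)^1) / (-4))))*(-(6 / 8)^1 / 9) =18928 / 14043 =1.35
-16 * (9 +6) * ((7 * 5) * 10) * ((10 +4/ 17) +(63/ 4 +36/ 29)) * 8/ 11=-820008000/ 493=-1663302.23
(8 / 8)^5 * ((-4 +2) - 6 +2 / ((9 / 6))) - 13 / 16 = -359 / 48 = -7.48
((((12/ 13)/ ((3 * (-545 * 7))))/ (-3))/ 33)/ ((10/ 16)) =32/ 24549525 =0.00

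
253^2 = 64009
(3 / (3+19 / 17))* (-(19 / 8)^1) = -969 / 560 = -1.73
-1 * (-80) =80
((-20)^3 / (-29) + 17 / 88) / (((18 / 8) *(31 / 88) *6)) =156554 / 2697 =58.05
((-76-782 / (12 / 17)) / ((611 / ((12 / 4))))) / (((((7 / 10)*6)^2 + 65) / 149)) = -26458675 / 2524652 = -10.48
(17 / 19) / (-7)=-17 / 133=-0.13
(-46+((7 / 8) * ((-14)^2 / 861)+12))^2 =69139225 / 60516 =1142.49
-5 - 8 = -13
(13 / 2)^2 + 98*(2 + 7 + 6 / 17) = 65201 / 68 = 958.84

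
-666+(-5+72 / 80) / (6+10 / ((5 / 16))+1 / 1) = -666.11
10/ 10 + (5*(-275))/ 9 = -1366/ 9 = -151.78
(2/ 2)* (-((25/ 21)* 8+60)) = -1460/ 21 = -69.52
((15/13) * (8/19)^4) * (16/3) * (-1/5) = -65536/1694173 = -0.04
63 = 63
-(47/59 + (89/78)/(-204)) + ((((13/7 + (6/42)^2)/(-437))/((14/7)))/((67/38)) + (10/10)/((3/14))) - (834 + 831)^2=-8544281205196679/3082106664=-2772221.13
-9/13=-0.69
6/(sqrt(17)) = 6 * sqrt(17)/17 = 1.46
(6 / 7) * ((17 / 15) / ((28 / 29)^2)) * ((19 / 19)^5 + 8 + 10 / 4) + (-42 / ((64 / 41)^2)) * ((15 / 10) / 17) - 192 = -21678976093 / 119418880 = -181.54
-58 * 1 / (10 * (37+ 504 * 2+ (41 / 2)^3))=-232 / 386405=-0.00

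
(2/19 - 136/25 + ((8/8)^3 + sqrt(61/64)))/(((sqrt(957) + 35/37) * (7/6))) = -8456313 * sqrt(957)/2176059550 - 555 * sqrt(61)/5235632 + 228549/62173130 + 4107 * sqrt(58377)/36649424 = -0.09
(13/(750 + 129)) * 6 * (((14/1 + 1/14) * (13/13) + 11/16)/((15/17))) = 121771/82040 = 1.48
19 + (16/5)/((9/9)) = 22.20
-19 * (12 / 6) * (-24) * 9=8208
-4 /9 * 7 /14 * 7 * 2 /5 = -28 /45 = -0.62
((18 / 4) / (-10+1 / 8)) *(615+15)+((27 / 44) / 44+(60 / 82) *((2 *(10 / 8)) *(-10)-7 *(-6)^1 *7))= -565902147 / 6270704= -90.25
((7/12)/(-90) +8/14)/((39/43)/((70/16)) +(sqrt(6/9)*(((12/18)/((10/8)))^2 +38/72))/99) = 126358810320600/46319317597439 - 6667543285095*sqrt(6)/185277270389756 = 2.64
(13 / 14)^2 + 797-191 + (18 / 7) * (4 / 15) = 595397 / 980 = 607.55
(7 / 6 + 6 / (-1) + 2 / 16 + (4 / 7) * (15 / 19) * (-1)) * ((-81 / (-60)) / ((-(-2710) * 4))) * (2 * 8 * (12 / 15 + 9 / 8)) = -1630431 / 82384000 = -0.02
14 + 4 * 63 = 266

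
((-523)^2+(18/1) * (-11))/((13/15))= 4099965/13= 315381.92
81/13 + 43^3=1033672/13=79513.23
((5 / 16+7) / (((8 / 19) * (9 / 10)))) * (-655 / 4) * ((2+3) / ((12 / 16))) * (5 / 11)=-20223125 / 2112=-9575.34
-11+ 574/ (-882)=-734/ 63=-11.65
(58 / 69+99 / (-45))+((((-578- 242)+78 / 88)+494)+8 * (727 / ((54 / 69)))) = 323565457 / 45540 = 7105.08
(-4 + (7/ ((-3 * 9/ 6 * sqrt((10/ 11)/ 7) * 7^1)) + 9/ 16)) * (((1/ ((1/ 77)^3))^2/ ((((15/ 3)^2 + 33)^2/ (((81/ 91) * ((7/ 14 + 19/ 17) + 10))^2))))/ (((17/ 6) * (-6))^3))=96760919392320645 * sqrt(770)/ 3228845688848 + 239483275495993596375/ 51661531021568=5467189.51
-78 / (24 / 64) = -208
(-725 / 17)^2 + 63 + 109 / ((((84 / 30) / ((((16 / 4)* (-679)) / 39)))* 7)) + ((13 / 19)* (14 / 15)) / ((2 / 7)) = 1496.72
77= 77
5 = 5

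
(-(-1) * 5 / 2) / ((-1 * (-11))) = 5 / 22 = 0.23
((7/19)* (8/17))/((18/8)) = 224/2907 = 0.08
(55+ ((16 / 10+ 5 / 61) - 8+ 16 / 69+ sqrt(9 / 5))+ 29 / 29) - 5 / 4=3 * sqrt(5) / 5+ 4096523 / 84180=50.01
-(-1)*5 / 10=1 / 2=0.50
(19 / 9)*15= 95 / 3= 31.67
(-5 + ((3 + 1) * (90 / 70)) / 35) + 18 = 3221 / 245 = 13.15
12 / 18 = 2 / 3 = 0.67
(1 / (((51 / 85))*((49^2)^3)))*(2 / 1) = 10 / 41523861603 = 0.00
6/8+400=1603/4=400.75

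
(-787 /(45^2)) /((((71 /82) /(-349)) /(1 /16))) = 11261183 /1150200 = 9.79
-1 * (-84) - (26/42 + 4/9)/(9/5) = 47293/567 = 83.41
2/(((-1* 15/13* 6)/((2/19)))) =-26/855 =-0.03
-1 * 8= -8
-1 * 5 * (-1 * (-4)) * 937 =-18740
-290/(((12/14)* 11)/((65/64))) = -65975/2112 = -31.24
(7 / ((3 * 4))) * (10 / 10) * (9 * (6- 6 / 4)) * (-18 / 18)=-189 / 8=-23.62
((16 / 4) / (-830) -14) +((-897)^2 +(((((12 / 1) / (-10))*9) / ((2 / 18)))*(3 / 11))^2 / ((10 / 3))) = 1010333099693 / 1255375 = 804805.81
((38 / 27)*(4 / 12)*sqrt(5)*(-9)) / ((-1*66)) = 19*sqrt(5) / 297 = 0.14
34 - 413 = -379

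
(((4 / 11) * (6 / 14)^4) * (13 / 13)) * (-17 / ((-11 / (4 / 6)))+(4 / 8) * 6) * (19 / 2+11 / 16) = 83619 / 166012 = 0.50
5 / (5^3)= 1 / 25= 0.04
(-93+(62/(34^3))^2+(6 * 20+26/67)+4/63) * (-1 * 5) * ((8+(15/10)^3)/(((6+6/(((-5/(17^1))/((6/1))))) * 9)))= 14543842488556225/9758572750395648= 1.49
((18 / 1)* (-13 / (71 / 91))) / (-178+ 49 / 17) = 27846 / 16259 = 1.71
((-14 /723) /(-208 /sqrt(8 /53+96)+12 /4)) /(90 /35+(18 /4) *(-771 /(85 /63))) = -0.00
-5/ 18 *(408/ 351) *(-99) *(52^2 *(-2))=-1555840/ 9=-172871.11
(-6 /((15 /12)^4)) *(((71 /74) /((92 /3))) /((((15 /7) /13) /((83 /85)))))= -102962496 /226046875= -0.46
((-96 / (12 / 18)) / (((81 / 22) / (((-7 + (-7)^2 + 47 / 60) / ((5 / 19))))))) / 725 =-4292024 / 489375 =-8.77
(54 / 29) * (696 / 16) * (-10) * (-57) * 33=1523610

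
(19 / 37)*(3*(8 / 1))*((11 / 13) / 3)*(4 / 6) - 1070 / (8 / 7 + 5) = -10664278 / 62049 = -171.87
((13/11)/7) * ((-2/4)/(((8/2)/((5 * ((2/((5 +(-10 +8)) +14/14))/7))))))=-65/8624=-0.01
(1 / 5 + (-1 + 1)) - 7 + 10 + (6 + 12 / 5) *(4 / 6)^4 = 656 / 135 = 4.86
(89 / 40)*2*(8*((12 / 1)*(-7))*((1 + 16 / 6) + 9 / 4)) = -88466 / 5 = -17693.20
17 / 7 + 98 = 703 / 7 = 100.43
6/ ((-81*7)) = -2/ 189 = -0.01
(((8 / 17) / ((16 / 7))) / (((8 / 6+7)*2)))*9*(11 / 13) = 2079 / 22100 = 0.09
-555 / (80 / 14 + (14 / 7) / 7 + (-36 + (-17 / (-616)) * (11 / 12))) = 372960 / 20143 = 18.52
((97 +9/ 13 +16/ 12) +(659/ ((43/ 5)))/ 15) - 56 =26907/ 559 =48.13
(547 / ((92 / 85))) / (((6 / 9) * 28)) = 139485 / 5152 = 27.07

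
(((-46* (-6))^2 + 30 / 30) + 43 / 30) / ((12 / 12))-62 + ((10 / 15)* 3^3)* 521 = 2564833 / 30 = 85494.43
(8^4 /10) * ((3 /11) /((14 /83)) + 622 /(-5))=-96812032 /1925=-50291.96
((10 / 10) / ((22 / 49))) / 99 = 49 / 2178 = 0.02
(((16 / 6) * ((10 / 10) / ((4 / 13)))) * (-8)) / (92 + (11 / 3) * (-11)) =-208 / 155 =-1.34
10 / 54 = 5 / 27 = 0.19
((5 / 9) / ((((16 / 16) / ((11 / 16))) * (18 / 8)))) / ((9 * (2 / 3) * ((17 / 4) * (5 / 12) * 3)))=22 / 4131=0.01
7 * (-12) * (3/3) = -84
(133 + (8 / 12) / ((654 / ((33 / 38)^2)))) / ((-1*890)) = -20933789 / 140082440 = -0.15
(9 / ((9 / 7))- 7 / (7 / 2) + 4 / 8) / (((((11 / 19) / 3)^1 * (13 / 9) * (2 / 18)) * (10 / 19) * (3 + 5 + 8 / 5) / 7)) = 204687 / 832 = 246.02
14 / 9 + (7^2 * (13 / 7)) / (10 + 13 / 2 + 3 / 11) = 2576 / 369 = 6.98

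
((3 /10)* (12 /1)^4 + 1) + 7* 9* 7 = 33314 /5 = 6662.80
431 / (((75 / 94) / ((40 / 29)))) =324112 / 435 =745.09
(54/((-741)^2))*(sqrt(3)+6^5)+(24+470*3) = 6*sqrt(3)/61009+87533562/61009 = 1434.76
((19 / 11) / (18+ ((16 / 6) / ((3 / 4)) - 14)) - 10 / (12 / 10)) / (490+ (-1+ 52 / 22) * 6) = -18187 / 1117920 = -0.02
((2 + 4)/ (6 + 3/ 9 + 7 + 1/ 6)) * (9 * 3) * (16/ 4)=48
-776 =-776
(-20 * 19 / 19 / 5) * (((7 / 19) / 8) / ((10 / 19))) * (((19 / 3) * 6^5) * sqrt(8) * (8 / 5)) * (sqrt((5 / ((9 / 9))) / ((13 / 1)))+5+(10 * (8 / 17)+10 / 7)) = -10440576 * sqrt(2) / 17 - 1378944 * sqrt(130) / 325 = -916917.98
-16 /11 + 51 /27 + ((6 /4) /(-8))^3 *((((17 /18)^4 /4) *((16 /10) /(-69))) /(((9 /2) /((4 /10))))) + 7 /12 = 345964489931 /339954278400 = 1.02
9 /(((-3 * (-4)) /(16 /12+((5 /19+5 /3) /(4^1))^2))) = 20353 /17328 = 1.17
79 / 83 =0.95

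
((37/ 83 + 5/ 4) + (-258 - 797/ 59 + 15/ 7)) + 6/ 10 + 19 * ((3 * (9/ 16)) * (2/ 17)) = -6137397423/ 23309720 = -263.30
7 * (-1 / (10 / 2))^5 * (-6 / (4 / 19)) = 399 / 6250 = 0.06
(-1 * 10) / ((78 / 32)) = -160 / 39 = -4.10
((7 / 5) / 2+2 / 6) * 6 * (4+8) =372 / 5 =74.40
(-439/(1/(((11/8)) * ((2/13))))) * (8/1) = -9658/13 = -742.92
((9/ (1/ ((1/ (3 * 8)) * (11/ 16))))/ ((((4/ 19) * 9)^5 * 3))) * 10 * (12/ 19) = 7167655/ 322486272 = 0.02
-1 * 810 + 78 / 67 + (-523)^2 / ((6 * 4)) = 10588.21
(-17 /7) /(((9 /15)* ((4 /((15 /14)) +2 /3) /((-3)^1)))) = 425 /154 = 2.76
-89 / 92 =-0.97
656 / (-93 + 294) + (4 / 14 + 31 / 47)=278335 / 66129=4.21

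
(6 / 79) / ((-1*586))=-3 / 23147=-0.00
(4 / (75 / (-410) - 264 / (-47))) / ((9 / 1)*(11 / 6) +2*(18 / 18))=30832 / 774891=0.04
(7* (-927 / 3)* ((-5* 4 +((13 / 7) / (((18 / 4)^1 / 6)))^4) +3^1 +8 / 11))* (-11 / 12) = 4698414731 / 111132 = 42277.78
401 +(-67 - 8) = 326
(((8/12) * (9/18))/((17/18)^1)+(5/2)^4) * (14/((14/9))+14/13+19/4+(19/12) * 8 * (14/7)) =67167065/42432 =1582.93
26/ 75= 0.35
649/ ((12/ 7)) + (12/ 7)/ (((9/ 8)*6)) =95467/ 252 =378.84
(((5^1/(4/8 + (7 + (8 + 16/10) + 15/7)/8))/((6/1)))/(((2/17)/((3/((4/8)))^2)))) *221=3944850/199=19823.37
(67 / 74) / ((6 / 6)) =67 / 74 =0.91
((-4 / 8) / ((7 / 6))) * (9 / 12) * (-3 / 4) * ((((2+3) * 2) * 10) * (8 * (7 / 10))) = 135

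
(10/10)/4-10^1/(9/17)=-18.64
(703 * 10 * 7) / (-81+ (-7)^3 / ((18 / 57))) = -295260 / 7003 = -42.16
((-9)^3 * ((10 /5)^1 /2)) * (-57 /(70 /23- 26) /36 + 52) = -26722629 /704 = -37958.28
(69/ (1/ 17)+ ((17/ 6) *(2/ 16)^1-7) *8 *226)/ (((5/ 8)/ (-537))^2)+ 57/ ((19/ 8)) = -200108091816/ 25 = -8004323672.64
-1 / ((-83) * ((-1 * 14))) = -1 / 1162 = -0.00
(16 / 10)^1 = 8 / 5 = 1.60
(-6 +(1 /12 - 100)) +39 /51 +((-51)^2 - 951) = 315149 /204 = 1544.85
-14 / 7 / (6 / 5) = -5 / 3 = -1.67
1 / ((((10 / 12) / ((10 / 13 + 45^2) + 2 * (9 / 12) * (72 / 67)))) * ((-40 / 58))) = -153628863 / 43550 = -3527.64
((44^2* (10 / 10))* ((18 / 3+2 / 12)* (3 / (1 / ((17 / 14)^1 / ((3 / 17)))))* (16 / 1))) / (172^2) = 5175412 / 38829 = 133.29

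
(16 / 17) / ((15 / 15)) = 0.94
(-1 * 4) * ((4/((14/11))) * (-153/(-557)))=-13464/3899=-3.45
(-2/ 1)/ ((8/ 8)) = -2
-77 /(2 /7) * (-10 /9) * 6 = 5390 /3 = 1796.67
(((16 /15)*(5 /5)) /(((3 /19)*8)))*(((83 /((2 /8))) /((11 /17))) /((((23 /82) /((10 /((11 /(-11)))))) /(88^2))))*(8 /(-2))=478494284.68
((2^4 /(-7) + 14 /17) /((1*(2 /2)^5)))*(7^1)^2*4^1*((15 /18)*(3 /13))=-12180 /221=-55.11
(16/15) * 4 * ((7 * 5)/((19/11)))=4928/57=86.46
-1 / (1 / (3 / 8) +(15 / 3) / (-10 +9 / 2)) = -33 / 58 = -0.57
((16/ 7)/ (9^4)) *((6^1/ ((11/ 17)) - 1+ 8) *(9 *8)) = 22912/ 56133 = 0.41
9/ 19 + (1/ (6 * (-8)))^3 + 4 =4.47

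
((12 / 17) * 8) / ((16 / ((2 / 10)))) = 0.07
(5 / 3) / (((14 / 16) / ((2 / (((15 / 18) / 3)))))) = 96 / 7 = 13.71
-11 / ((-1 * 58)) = 11 / 58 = 0.19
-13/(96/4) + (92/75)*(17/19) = 6337/11400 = 0.56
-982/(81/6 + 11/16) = -15712/227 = -69.22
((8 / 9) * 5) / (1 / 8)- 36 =-4 / 9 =-0.44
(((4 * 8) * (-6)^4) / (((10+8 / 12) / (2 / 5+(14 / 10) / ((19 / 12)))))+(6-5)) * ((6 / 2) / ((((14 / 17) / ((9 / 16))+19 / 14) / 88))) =268285037328 / 574085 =467326.33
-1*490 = -490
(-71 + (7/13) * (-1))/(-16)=465/104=4.47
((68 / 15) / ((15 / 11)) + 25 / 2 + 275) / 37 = 130871 / 16650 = 7.86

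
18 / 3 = 6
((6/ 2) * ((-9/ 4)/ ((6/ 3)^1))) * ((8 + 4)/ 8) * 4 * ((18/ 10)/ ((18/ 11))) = -891/ 40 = -22.28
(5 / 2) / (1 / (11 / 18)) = 55 / 36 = 1.53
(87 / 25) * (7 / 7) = 87 / 25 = 3.48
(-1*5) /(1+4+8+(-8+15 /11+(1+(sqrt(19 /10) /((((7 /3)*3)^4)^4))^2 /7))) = -4252046545839094488275401923850 /6262104912963030064551046469879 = -0.68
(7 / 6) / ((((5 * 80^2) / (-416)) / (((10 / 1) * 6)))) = -91 / 100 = -0.91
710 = 710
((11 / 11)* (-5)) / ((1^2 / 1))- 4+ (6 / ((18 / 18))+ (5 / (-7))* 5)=-46 / 7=-6.57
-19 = -19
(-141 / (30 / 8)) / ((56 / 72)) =-1692 / 35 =-48.34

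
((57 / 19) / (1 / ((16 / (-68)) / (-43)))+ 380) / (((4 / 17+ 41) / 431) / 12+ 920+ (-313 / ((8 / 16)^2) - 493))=-0.46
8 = 8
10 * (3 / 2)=15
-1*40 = -40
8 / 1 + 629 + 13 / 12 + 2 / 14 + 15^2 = 72511 / 84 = 863.23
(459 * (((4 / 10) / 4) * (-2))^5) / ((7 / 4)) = -1836 / 21875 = -0.08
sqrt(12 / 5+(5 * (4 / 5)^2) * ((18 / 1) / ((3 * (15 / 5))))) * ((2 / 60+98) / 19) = 2941 * sqrt(55) / 1425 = 15.31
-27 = -27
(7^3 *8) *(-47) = -128968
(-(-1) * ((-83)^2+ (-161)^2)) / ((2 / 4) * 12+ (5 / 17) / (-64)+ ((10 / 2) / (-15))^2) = 64255104 / 11959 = 5372.95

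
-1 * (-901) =901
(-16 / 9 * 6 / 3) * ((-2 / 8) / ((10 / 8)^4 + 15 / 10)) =2048 / 9081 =0.23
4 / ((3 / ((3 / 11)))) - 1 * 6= -62 / 11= -5.64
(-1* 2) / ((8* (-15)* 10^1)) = 1 / 600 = 0.00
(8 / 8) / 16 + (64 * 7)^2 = 3211265 / 16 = 200704.06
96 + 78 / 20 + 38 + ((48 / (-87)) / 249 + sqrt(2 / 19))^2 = 138.00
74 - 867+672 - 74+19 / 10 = -193.10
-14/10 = -7/5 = -1.40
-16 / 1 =-16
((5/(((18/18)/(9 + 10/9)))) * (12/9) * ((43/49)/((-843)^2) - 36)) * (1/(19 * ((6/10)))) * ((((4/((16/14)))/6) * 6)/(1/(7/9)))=-300200568850/518063121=-579.47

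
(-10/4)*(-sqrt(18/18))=2.50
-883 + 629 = -254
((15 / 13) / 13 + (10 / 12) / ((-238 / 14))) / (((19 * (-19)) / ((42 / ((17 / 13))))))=-4795 / 1356277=-0.00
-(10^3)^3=-1000000000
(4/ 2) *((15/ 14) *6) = 90/ 7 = 12.86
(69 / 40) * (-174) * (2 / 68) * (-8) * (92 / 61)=552276 / 5185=106.51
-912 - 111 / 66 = -20101 / 22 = -913.68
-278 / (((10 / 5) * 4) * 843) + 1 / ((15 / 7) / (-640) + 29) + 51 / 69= 1475763763 / 2014982436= 0.73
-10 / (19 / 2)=-20 / 19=-1.05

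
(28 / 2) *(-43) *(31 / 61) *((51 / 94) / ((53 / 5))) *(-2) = 4758810 / 151951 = 31.32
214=214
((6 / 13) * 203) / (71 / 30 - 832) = -0.11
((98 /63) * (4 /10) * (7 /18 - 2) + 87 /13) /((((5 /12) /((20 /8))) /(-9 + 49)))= 479312 /351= 1365.56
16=16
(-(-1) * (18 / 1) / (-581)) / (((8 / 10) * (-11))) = 45 / 12782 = 0.00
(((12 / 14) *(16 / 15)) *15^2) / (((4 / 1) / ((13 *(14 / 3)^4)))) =2853760 / 9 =317084.44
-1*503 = -503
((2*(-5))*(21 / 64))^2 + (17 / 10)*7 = 116053 / 5120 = 22.67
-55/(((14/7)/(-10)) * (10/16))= 440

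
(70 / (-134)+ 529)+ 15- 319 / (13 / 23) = -18210 / 871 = -20.91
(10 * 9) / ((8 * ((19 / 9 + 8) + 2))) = 405 / 436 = 0.93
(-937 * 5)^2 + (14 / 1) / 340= 3731368257 / 170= 21949225.04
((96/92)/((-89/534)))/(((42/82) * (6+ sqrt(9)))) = -656/483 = -1.36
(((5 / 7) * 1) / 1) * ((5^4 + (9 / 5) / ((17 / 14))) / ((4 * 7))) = 53251 / 3332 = 15.98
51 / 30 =17 / 10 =1.70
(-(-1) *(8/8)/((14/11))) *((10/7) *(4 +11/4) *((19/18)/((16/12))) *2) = 9405/784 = 12.00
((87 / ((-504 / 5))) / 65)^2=841 / 4769856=0.00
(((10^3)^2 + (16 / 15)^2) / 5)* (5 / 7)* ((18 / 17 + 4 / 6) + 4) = 65700074752 / 80325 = 817928.10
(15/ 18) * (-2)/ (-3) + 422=422.56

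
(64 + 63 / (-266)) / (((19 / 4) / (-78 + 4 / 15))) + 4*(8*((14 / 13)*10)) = -49196468 / 70395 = -698.86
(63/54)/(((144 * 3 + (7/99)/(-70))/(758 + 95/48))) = 2006345/977552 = 2.05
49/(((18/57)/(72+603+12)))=213199/2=106599.50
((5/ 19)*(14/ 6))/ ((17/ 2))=70/ 969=0.07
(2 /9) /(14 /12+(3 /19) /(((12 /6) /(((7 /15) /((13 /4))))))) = 4940 /26187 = 0.19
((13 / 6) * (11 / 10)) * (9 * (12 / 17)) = 1287 / 85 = 15.14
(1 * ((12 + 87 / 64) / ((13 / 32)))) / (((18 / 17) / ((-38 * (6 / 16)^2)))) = -165.96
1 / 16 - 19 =-303 / 16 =-18.94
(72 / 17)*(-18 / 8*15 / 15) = -162 / 17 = -9.53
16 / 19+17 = 339 / 19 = 17.84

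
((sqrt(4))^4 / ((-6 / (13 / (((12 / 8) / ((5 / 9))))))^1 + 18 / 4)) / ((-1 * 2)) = -1040 / 423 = -2.46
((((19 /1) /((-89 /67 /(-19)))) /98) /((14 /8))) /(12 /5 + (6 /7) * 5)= 0.24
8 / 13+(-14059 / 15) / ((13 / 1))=-13939 / 195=-71.48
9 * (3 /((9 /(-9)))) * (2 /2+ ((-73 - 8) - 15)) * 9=23085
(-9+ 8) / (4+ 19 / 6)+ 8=338 / 43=7.86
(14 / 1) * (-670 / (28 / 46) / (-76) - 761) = -397147 / 38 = -10451.24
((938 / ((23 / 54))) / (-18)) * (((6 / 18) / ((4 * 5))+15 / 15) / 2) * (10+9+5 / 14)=-1107577 / 920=-1203.89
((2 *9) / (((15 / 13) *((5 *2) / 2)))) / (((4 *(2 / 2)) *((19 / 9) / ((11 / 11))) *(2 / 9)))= 3159 / 1900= 1.66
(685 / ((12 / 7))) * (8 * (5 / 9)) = 47950 / 27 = 1775.93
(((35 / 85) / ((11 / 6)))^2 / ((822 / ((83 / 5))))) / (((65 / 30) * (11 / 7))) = 1024884 / 3425388395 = 0.00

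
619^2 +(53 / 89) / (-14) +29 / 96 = 383161.26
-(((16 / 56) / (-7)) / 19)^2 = -4 / 866761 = -0.00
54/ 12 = 9/ 2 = 4.50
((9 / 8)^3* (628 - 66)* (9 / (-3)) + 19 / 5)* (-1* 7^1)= 21475097 / 1280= 16777.42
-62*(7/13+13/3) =-11780/39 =-302.05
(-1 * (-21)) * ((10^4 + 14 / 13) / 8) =1365147 / 52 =26252.83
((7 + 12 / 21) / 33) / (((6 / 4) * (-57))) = -106 / 39501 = -0.00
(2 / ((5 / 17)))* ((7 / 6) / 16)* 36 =357 / 20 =17.85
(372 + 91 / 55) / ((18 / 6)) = 124.55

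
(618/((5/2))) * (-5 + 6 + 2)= 3708/5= 741.60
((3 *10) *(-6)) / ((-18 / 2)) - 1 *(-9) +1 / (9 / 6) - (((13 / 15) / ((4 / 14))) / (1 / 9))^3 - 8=-60974251 / 3000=-20324.75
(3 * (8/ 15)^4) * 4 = 16384/ 16875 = 0.97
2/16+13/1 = 105/8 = 13.12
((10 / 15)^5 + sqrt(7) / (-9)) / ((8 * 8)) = 1 / 486 - sqrt(7) / 576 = -0.00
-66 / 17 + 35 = 529 / 17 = 31.12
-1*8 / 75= -8 / 75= -0.11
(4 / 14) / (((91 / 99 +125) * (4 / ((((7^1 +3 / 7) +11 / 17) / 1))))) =95139 / 20768356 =0.00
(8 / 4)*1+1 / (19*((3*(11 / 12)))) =422 / 209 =2.02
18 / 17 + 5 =103 / 17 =6.06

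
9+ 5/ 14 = 131/ 14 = 9.36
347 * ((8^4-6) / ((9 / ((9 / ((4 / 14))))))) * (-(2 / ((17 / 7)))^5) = -2671535844320 / 1419857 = -1881552.75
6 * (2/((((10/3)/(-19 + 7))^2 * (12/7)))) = 2268/25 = 90.72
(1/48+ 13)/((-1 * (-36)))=625/1728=0.36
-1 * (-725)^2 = -525625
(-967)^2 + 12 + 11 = 935112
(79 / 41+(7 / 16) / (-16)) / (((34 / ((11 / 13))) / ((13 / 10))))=219307 / 3568640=0.06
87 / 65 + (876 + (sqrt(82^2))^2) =494087 / 65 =7601.34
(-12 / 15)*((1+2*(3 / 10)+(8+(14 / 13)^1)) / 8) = -347 / 325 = -1.07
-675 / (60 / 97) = -4365 / 4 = -1091.25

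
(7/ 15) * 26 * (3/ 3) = 182/ 15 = 12.13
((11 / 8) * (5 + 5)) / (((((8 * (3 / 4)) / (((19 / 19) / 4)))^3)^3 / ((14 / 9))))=385 / 47552535724032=0.00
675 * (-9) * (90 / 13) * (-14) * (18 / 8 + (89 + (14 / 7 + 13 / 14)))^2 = 1900986600375 / 364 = 5222490660.37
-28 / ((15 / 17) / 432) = -68544 / 5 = -13708.80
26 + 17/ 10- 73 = -453/ 10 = -45.30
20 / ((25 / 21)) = 84 / 5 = 16.80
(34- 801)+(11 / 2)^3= -4805 / 8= -600.62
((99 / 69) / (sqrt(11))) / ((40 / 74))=0.80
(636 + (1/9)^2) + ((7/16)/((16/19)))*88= 1767047/2592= 681.73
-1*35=-35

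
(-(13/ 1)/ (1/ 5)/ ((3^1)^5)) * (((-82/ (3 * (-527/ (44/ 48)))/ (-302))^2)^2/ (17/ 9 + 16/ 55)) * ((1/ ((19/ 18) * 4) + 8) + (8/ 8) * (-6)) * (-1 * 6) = 56886454351375/ 56232259498895950788910113024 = 0.00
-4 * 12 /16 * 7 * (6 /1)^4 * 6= -163296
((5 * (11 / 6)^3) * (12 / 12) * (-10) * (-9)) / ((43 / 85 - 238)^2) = 240411875 / 4890179628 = 0.05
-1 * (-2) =2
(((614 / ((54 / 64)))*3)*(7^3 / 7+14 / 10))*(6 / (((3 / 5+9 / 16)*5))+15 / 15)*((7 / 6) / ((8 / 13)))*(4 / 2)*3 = 394246944 / 155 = 2543528.67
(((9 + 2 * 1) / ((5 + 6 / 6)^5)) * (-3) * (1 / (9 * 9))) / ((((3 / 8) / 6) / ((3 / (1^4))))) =-0.00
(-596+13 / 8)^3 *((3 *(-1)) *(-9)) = -2902788059625 / 512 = -5669507928.96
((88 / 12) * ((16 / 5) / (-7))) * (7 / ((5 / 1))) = -352 / 75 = -4.69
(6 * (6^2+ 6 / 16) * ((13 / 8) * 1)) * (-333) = -3779217 / 32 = -118100.53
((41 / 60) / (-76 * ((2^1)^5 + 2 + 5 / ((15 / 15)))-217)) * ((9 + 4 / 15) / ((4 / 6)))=-5699 / 1908600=-0.00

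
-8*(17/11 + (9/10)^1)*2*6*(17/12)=-18292/55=-332.58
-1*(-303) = 303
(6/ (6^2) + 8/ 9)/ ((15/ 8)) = 76/ 135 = 0.56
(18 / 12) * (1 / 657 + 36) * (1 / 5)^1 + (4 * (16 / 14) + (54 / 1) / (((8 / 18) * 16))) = 5633011 / 245280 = 22.97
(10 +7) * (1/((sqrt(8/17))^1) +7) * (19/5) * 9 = 2907 * sqrt(34)/20 +20349/5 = 4917.33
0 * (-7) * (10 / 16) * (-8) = 0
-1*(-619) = 619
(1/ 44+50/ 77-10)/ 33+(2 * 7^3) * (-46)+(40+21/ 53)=-16977355897/ 538692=-31515.89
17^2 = 289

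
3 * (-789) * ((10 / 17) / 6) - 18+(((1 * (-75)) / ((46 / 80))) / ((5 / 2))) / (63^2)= -129360479 / 517293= -250.07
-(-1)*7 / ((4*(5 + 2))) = 1 / 4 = 0.25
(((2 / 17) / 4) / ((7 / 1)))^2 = 1 / 56644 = 0.00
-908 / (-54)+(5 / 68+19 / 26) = 420533 / 23868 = 17.62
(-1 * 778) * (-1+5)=-3112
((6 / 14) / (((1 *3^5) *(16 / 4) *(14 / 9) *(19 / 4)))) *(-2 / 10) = -1 / 83790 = -0.00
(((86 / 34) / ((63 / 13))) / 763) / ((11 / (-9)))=-559 / 998767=-0.00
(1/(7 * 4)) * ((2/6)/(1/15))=5/28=0.18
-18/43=-0.42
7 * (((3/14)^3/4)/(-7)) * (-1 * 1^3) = 27/10976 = 0.00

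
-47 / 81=-0.58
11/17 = 0.65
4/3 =1.33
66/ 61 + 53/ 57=6995/ 3477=2.01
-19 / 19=-1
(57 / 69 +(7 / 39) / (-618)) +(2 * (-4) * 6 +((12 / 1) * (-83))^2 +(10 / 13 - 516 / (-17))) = 9348490453661 / 9423882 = 991999.95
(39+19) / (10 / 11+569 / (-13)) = -1.35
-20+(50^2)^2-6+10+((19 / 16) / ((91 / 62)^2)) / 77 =15940884209491 / 2550548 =6249984.01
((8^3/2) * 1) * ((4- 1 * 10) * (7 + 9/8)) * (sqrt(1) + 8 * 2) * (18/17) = -224640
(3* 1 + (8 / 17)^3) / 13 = 15251 / 63869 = 0.24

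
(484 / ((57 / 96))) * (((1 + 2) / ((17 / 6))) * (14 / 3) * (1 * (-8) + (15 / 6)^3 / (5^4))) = -51877056 / 1615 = -32122.02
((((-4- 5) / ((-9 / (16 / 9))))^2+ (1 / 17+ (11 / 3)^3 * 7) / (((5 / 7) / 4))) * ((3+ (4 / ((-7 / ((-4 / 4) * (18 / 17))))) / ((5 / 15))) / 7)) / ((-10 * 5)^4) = 159111404 / 746771484375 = 0.00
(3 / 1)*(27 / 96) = 27 / 32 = 0.84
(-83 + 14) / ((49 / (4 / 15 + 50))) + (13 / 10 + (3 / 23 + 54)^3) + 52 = 945488516561 / 5961830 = 158590.32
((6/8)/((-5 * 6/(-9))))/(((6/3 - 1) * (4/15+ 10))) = 27/1232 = 0.02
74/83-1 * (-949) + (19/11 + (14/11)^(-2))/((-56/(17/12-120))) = 38274801569/40084352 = 954.86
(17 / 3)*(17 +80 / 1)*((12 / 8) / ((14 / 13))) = 765.61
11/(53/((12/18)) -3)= 22/153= 0.14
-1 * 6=-6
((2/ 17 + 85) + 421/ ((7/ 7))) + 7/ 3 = 25931/ 51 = 508.45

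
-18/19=-0.95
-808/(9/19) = -1705.78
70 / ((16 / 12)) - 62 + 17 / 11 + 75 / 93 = -4875 / 682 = -7.15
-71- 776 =-847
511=511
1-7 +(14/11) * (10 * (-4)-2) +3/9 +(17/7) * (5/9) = -40036/693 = -57.77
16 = 16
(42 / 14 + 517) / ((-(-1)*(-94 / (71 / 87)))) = -18460 / 4089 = -4.51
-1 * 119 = -119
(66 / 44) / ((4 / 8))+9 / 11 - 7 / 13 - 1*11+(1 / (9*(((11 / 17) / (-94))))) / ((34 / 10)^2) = -199462 / 21879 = -9.12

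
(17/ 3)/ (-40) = -17/ 120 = -0.14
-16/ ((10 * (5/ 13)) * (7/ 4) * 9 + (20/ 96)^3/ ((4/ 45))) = -1277952/ 4846525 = -0.26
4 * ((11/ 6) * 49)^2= 290521/ 9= 32280.11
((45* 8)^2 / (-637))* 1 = -129600 / 637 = -203.45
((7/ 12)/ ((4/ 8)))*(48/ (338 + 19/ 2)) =0.16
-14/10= -7/5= -1.40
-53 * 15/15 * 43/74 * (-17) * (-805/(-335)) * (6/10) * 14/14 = 18712869/24790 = 754.86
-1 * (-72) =72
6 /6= 1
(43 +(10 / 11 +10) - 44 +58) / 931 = 0.07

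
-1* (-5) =5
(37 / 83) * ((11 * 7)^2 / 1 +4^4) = 228845 / 83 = 2757.17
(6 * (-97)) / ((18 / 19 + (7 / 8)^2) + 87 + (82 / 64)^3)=-362348544 / 56541499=-6.41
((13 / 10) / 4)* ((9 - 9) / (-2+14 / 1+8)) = 0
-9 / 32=-0.28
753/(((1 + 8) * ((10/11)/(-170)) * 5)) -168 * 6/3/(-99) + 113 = -3012.74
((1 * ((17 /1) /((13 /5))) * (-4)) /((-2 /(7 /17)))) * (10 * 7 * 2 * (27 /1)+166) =276220 /13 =21247.69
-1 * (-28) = 28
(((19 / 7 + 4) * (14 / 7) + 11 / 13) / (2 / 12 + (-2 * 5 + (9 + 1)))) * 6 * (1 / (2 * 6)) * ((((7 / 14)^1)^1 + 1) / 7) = 9.18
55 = 55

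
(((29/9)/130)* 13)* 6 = 29/15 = 1.93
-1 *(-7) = 7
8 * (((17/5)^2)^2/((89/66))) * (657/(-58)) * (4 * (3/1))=-173838604896/1613125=-107765.12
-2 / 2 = -1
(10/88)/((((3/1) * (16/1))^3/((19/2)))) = 95/9732096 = 0.00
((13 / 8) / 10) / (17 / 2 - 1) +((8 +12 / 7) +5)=61891 / 4200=14.74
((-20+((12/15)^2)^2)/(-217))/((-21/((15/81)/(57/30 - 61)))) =24488/1817901225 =0.00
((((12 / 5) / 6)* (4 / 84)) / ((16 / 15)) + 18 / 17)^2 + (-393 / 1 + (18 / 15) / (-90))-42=-29490277429 / 67972800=-433.85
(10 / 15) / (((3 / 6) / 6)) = 8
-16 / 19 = -0.84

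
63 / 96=21 / 32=0.66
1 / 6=0.17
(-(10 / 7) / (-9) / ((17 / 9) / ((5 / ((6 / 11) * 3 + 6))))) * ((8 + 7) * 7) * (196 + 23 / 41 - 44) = 8600625 / 9758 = 881.39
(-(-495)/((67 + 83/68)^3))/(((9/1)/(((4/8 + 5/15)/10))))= 4323440/299498307357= 0.00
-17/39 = -0.44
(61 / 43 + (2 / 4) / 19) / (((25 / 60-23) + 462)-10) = 14166 / 4210001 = 0.00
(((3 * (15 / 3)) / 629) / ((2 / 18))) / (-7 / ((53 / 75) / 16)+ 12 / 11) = -8745 / 6413284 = -0.00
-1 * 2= -2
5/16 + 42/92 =283/368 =0.77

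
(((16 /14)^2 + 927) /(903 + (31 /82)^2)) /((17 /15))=4587818820 /5058586589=0.91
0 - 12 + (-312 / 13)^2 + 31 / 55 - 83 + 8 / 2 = 485.56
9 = 9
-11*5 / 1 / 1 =-55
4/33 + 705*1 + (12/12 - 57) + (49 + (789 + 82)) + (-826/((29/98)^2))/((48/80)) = -130920633/9251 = -14152.05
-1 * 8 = -8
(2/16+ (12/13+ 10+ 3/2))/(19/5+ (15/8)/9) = 19575/6253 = 3.13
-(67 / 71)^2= -4489 / 5041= -0.89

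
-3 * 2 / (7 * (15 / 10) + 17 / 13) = -156 / 307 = -0.51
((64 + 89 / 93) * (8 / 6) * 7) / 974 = 84574 / 135873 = 0.62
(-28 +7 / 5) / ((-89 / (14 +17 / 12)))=4921 / 1068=4.61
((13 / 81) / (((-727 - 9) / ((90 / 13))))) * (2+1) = -5 / 1104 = -0.00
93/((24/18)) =279/4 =69.75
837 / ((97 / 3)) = 25.89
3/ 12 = 1/ 4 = 0.25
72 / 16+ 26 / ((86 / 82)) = 2519 / 86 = 29.29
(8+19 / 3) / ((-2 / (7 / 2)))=-301 / 12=-25.08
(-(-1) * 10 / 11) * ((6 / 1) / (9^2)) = 20 / 297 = 0.07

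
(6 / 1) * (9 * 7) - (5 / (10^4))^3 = 3023999999999 / 8000000000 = 378.00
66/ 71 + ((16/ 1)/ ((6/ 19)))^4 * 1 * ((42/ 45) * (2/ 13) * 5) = 1061184302702/ 224289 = 4731325.67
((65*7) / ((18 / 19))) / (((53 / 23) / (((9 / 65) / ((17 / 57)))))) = 174363 / 1802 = 96.76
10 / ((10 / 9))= 9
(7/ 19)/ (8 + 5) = 7/ 247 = 0.03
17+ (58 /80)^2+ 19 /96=85073 /4800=17.72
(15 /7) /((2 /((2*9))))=135 /7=19.29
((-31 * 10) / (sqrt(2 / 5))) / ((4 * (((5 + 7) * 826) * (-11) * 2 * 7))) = 155 * sqrt(10) / 6105792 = 0.00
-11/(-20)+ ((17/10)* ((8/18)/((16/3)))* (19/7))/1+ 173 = 29221/168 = 173.93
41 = 41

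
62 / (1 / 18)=1116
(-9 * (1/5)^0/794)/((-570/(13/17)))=39/2564620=0.00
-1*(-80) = 80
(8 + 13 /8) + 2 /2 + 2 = 101 /8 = 12.62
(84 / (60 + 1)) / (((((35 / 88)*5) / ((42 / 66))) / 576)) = 387072 / 1525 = 253.82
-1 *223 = -223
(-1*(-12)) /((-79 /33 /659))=-260964 /79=-3303.34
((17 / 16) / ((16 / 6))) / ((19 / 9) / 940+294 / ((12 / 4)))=107865 / 26531168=0.00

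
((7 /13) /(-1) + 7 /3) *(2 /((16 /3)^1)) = 35 /52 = 0.67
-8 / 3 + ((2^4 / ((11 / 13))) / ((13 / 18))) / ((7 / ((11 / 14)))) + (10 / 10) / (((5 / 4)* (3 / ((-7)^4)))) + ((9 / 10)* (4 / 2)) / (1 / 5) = 649.54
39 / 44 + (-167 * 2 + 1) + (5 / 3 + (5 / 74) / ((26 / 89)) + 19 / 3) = -3427323 / 10582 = -323.88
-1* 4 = -4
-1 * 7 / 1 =-7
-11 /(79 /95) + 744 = 730.77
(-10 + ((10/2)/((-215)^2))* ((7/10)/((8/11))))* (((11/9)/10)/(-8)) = 81355153/532512000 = 0.15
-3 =-3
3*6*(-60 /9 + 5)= -30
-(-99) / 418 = 9 / 38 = 0.24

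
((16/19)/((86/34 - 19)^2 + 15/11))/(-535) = -50864/8810361275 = -0.00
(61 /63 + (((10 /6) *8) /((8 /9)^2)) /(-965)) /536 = 92483 /52137792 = 0.00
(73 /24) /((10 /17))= 1241 /240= 5.17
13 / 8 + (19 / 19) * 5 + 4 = 85 / 8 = 10.62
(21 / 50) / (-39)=-7 / 650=-0.01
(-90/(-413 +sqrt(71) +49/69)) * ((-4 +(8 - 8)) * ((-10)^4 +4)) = -8917.46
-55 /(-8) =55 /8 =6.88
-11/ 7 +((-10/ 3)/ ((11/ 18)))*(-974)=408959/ 77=5311.16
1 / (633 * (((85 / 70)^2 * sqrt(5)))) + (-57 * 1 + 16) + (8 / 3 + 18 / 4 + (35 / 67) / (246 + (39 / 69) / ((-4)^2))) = -1231370861 / 36397482 + 196 * sqrt(5) / 914685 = -33.83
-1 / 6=-0.17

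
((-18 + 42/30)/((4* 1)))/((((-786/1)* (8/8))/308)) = 6391/3930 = 1.63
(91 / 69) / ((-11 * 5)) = -91 / 3795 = -0.02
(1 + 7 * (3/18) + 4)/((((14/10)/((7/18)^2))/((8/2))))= 1295/486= 2.66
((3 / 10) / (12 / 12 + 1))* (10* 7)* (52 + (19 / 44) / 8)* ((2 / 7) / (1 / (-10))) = -274845 / 176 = -1561.62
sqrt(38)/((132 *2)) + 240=sqrt(38)/264 + 240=240.02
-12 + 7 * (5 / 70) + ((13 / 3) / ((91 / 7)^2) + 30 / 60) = -428 / 39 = -10.97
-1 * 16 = -16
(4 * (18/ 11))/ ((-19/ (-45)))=3240/ 209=15.50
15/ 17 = 0.88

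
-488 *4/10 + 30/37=-35962/185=-194.39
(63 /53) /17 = 63 /901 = 0.07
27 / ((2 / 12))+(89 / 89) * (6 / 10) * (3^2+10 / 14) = 5874 / 35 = 167.83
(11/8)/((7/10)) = 55/28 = 1.96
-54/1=-54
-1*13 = -13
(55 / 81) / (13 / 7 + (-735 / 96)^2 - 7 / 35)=1971200 / 174981627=0.01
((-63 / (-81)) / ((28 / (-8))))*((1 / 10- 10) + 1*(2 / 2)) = 89 / 45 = 1.98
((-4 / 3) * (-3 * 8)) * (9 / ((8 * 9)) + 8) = 260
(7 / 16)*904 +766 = 2323 / 2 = 1161.50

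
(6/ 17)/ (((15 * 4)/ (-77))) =-77/ 170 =-0.45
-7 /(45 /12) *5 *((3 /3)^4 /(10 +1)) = -28 /33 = -0.85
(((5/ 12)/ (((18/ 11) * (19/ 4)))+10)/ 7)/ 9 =10315/ 64638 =0.16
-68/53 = -1.28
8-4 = 4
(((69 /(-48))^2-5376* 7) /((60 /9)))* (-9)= 260098101 /5120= 50800.41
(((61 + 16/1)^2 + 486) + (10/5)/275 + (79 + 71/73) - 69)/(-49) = -131.14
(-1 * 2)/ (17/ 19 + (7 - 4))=-19/ 37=-0.51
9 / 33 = 3 / 11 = 0.27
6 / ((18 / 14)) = 4.67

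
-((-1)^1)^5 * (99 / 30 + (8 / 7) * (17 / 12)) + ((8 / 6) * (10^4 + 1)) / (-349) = -2439763 / 73290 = -33.29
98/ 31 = 3.16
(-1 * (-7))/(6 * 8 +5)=7/53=0.13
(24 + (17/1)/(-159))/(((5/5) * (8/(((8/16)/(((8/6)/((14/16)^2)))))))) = 186151/217088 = 0.86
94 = 94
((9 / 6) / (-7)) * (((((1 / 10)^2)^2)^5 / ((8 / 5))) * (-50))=3 / 44800000000000000000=0.00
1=1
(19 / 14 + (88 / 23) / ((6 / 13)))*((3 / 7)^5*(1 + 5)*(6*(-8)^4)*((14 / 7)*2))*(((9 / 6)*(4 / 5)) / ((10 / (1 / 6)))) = 111305539584 / 67648175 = 1645.36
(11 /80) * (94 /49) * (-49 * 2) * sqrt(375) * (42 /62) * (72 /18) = -10857 * sqrt(15) /31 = -1356.42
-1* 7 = -7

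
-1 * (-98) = 98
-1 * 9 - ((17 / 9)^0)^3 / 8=-73 / 8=-9.12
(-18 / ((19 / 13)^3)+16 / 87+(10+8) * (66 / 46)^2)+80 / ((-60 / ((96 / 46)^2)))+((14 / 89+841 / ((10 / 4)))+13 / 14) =363.15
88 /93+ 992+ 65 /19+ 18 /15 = 8813507 /8835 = 997.57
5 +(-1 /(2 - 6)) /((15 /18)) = 53 /10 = 5.30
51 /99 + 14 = 479 /33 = 14.52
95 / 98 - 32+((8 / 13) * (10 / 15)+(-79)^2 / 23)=21161389 / 87906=240.73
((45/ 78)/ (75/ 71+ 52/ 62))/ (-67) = -33015/ 7265882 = -0.00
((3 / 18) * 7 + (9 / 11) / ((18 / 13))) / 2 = 29 / 33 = 0.88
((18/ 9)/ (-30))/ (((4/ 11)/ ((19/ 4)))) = -209/ 240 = -0.87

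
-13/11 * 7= -91/11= -8.27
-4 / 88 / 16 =-1 / 352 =-0.00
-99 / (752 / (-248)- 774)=3069 / 24088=0.13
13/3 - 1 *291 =-286.67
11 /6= 1.83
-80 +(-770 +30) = -820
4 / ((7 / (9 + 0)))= 36 / 7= 5.14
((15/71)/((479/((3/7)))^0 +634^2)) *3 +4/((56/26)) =371006626/199772629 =1.86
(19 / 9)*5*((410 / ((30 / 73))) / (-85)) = -123.89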